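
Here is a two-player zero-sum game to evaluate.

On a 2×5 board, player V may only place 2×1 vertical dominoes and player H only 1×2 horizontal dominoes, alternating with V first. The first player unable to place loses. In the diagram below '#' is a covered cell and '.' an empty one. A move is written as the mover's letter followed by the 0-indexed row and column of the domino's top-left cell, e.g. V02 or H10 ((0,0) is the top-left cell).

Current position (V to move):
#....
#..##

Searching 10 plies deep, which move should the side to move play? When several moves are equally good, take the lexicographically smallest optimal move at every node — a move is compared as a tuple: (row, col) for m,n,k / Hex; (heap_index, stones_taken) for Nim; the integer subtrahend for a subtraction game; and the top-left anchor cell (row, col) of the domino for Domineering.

[#..../#..##] V move#1: V01:-1/##.../##.##, V02:+1/#.#../#.###*
[#.#../#.###] H move#2: H03:-1/#.###/#.###*
[#.###/#.###] V move#3: V01:+1/#####/#####*
[#####/#####] end (terminal -1, H#4); searched #..../#..## to 10

V's best at [#..../#..##]: V02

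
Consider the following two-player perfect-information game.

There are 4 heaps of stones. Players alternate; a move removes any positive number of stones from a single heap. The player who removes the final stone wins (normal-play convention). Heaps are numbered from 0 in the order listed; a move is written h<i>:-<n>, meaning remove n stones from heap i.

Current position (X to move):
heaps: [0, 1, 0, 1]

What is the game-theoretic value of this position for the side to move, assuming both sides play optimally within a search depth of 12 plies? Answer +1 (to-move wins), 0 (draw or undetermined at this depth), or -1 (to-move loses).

value((0,1,0,1), X) = -1

ply 1, X at (0,1,0,1) | h1:-1=-1→(0,0,0,1)*; h3:-1=-1→(0,1,0,0)
ply 2, O at (0,0,0,1) | h3:-1=+1→(0,0,0,0)*
ply 3: (0,0,0,0) is terminal -1 (X); from (0,1,0,1) depth 12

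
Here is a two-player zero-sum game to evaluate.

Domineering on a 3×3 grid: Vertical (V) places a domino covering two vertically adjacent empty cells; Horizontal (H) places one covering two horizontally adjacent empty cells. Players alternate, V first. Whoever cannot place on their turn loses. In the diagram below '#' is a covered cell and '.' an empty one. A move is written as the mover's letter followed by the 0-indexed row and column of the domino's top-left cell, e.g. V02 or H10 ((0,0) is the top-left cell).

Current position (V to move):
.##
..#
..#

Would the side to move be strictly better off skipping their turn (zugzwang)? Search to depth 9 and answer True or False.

zugzwang(.##/..#/..#, V) = False

p1 V@[.##/..#/..#]: V00[###/#.#/..#]-1 V10[.##/#.#/#.#]+1* V11[.##/.##/.##]+1
p2 H@[.##/#.#/#.#] terminal -1; root [.##/..#/..#] d9
if V skipped the turn, H would face:
~ p1 H@[.##/..#/..#]: H10[.##/###/..#]+1* H20[.##/..#/###]-1
~ p2 V@[.##/###/..#] terminal -1; root [.##/..#/..#] d9
compare (V): move=+1 vs pass=-1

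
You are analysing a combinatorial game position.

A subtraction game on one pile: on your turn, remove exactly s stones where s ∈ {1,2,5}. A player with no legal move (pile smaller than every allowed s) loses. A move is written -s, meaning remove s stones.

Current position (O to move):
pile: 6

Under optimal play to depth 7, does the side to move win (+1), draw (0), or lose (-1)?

value(6, O) = -1

ply 1, O at 6 | -1=-1→5*; -2=-1→4; -5=-1→1
ply 2, X at 5 | -1=-1→4; -2=+1→3*; -5=+1→0
ply 3, O at 3 | -1=-1→2*; -2=-1→1
ply 4, X at 2 | -1=-1→1; -2=+1→0*
ply 5: 0 is terminal -1 (O); from 6 depth 7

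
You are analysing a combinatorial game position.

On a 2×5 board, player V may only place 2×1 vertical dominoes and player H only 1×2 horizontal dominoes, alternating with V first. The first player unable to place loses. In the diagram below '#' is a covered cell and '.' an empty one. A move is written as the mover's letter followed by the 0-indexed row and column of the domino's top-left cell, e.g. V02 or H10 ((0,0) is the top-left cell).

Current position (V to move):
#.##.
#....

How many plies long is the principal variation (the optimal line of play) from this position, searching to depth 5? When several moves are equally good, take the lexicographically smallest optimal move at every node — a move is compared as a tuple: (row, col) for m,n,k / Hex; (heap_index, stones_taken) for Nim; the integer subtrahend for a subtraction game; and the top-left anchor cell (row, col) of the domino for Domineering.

PV length from [#.##./#....]: 2 plies

[#.##./#....] V move#1: V01:-1/####./##...*, V04:-1/#.###/#...#
[####./##...] H move#2: H12:-1/####./####., H13:+1/####./##.##*
[####./##.##] end (terminal -1, V#3); searched #.##./#.... to 5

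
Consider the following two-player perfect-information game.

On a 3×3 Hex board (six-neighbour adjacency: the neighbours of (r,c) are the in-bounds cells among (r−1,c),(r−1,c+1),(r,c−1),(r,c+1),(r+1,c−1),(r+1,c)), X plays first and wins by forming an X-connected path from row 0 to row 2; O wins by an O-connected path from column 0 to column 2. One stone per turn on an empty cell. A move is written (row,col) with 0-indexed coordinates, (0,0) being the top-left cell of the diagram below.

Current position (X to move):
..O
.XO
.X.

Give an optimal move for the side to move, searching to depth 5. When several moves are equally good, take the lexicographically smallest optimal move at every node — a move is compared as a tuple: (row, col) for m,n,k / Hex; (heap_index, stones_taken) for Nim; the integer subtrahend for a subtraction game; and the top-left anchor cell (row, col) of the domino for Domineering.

X's best at [..O/.XO/.X.]: (0,0)

p1 X@[..O/.XO/.X.]: (0,0)[X.O/.XO/.X.]+1* (0,1)[.XO/.XO/.X.]+1 (1,0)[..O/XXO/.X.]+1 (2,0)[..O/.XO/XX.]-1 (2,2)[..O/.XO/.XX]-1
p2 O@[X.O/.XO/.X.]: (0,1)[XOO/.XO/.X.]-1* (1,0)[X.O/OXO/.X.]-1 (2,0)[X.O/.XO/OX.]-1 (2,2)[X.O/.XO/.XO]-1
p3 X@[XOO/.XO/.X.]: (1,0)[XOO/XXO/.X.]+1* (2,0)[XOO/.XO/XX.]-1 (2,2)[XOO/.XO/.XX]-1
p4 O@[XOO/XXO/.X.] terminal -1; root [..O/.XO/.X.] d5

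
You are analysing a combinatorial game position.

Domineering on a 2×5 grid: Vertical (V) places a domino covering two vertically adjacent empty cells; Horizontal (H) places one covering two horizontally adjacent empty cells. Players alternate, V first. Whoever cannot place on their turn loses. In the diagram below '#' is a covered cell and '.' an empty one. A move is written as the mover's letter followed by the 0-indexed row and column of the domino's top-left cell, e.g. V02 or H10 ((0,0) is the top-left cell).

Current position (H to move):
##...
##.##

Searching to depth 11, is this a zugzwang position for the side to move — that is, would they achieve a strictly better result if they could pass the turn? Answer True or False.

ply 1, H at ##.../##.## | H02=+1→####./##.##*; H03=-1→##.##/##.##
ply 2: ####./##.## is terminal -1 (V); from ##.../##.## depth 11
if H skipped the turn, V would face:
~ ply 1, V at ##.../##.## | V02=-1→###../#####*
~ ply 2, H at ###../##### | H03=+1→#####/#####*
~ ply 3: #####/##### is terminal -1 (V); from ##.../##.## depth 11
compare (H): move=+1 vs pass=+1

zugzwang(##.../##.##, H) = False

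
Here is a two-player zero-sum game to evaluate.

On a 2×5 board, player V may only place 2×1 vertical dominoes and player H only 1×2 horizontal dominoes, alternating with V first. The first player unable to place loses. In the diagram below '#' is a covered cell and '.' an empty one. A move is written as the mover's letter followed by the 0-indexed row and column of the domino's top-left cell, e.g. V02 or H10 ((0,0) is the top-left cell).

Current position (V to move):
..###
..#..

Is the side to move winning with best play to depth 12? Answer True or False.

p1 V@[..###/..#..]: V00[#.###/#.#..]+1* V01[.####/.##..]+1
p2 H@[#.###/#.#..]: H13[#.###/#.###]-1*
p3 V@[#.###/#.###]: V01[#####/#####]+1*
p4 H@[#####/#####] terminal -1; root [..###/..#..] d12

V winning at [..###/..#..]: True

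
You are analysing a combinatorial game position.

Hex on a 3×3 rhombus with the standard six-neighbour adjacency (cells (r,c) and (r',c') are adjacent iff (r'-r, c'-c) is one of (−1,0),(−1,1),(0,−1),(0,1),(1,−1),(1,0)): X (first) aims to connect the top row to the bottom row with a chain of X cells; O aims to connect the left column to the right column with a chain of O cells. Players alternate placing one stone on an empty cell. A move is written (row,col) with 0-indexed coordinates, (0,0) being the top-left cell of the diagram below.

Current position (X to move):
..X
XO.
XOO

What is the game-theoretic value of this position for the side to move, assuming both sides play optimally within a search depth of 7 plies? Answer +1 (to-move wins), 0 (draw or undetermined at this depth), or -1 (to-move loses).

value(..X/XO./XOO, X) = +1

[..X/XO./XOO] X move#1: (0,0):+1/X.X/XO./XOO*, (0,1):+1/.XX/XO./XOO, (1,2):+1/..X/XOX/XOO
[X.X/XO./XOO] end (terminal -1, O#2); searched ..X/XO./XOO to 7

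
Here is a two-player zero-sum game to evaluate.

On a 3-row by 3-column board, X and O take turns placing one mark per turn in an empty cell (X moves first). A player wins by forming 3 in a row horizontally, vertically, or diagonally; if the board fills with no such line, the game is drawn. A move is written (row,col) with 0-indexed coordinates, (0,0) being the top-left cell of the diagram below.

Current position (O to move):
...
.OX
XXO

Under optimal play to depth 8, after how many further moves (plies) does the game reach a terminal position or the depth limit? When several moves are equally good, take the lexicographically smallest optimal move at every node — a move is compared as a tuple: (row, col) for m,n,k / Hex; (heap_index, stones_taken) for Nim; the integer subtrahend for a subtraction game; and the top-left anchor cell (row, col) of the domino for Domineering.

PV length from [.../.OX/XXO]: 1 ply

p1 O@[.../.OX/XXO]: (0,0)[O../.OX/XXO]+1* (0,1)[.O./.OX/XXO]+0 (0,2)[..O/.OX/XXO]+0 (1,0)[.../OOX/XXO]+0
p2 X@[O../.OX/XXO] terminal -1; root [.../.OX/XXO] d8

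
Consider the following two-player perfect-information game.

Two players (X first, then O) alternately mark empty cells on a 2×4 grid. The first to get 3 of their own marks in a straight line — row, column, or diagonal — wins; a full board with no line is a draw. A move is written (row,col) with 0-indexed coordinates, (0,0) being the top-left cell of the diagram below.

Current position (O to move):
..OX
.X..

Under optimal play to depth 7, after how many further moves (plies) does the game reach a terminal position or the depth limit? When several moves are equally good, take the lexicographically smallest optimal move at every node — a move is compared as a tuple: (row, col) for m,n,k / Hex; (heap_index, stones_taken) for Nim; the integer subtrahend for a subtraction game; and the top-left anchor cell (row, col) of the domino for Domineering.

PV length from [..OX/.X..]: 5 plies

p1 O@[..OX/.X..]: (0,0)[O.OX/.X..]+0* (0,1)[.OOX/.X..]+0 (1,0)[..OX/OX..]+0 (1,2)[..OX/.XO.]+0 (1,3)[..OX/.X.O]+0
p2 X@[O.OX/.X..]: (0,1)[OXOX/.X..]+0* (1,0)[O.OX/XX..]-1 (1,2)[O.OX/.XX.]-1 (1,3)[O.OX/.X.X]-1
p3 O@[OXOX/.X..]: (1,0)[OXOX/OX..]+0* (1,2)[OXOX/.XO.]+0 (1,3)[OXOX/.X.O]+0
p4 X@[OXOX/OX..]: (1,2)[OXOX/OXX.]+0* (1,3)[OXOX/OX.X]+0
p5 O@[OXOX/OXX.]: (1,3)[OXOX/OXXO]+0*
p6 X@[OXOX/OXXO] terminal +0; root [..OX/.X..] d7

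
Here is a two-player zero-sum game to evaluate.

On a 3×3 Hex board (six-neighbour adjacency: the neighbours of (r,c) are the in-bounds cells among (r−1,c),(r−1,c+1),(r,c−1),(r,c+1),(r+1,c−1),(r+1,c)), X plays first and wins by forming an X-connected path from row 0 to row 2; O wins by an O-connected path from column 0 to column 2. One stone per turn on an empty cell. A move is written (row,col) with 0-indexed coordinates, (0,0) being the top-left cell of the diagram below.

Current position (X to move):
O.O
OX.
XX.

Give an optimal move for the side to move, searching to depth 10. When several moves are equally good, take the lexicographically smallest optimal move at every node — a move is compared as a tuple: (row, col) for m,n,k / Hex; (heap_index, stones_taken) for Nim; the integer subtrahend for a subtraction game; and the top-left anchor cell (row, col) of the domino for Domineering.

X's best at [O.O/OX./XX.]: (0,1)

ply 1, X at O.O/OX./XX. | (0,1)=+1→OXO/OX./XX.*; (1,2)=-1→O.O/OXX/XX.; (2,2)=-1→O.O/OX./XXX
ply 2: OXO/OX./XX. is terminal -1 (O); from O.O/OX./XX. depth 10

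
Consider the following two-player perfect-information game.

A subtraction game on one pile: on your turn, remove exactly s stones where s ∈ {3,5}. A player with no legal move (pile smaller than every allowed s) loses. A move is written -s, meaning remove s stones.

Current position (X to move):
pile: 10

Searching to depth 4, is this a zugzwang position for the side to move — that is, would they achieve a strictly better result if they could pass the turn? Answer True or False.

[10] X move#1: -3:-1/7*, -5:-1/5
[7] O move#2: -3:-1/4, -5:+1/2*
[2] end (terminal -1, X#3); searched 10 to 4
suppose X passes — search the same position with O to move:
pass> [10] O move#1: -3:-1/7*, -5:-1/5
pass> [7] X move#2: -3:-1/4, -5:+1/2*
pass> [2] end (terminal -1, O#3); searched 10 to 4
for X: play -1, pass +1

zugzwang(10, X) = True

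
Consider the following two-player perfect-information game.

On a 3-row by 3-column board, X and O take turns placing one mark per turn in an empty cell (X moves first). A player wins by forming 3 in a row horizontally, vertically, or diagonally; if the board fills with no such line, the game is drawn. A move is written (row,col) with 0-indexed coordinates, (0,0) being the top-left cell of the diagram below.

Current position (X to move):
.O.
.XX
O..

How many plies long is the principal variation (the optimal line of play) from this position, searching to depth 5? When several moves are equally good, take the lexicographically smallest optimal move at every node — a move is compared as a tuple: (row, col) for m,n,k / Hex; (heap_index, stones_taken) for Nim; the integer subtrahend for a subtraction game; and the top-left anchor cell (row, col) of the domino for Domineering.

PV length from [.O./.XX/O..]: 3 plies

[.O./.XX/O..] X move#1: (0,0):+1/XO./.XX/O..*, (0,2):+1/.OX/.XX/O.., (1,0):+1/.O./XXX/O.., (2,1):+0/.O./.XX/OX., (2,2):+1/.O./.XX/O.X
[XO./.XX/O..] O move#2: (0,2):-1/XOO/.XX/O..*, (1,0):-1/XO./OXX/O.., (2,1):-1/XO./.XX/OO., (2,2):-1/XO./.XX/O.O
[XOO/.XX/O..] X move#3: (1,0):+1/XOO/XXX/O..*, (2,1):+1/XOO/.XX/OX., (2,2):+1/XOO/.XX/O.X
[XOO/XXX/O..] end (terminal -1, O#4); searched .O./.XX/O.. to 5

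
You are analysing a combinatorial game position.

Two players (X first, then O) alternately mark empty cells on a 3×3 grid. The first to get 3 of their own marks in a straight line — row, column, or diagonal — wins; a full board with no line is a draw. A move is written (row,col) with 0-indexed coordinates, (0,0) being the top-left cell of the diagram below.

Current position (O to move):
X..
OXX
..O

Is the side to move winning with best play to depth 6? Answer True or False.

O winning at [X../OXX/..O]: False

[X../OXX/..O] O move#1: (0,1):+0/XO./OXX/..O*, (0,2):+0/X.O/OXX/..O, (2,0):+0/X../OXX/O.O, (2,1):+0/X../OXX/.OO
[XO./OXX/..O] X move#2: (0,2):+0/XOX/OXX/..O*, (2,0):+0/XO./OXX/X.O, (2,1):+0/XO./OXX/.XO
[XOX/OXX/..O] O move#3: (2,0):+0/XOX/OXX/O.O*, (2,1):-1/XOX/OXX/.OO
[XOX/OXX/O.O] X move#4: (2,1):+0/XOX/OXX/OXO*
[XOX/OXX/OXO] end (terminal +0, O#5); searched X../OXX/..O to 6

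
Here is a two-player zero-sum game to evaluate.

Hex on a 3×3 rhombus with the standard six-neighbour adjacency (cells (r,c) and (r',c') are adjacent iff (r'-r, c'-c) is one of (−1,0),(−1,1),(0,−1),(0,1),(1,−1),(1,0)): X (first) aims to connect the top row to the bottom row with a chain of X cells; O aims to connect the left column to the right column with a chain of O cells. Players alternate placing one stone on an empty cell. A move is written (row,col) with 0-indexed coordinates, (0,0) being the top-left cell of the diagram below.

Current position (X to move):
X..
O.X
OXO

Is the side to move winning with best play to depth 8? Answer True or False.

ply 1, X at X../O.X/OXO | (0,1)=+1→XX./O.X/OXO*; (0,2)=+1→X.X/O.X/OXO; (1,1)=+1→X../OXX/OXO
ply 2, O at XX./O.X/OXO | (0,2)=-1→XXO/O.X/OXO*; (1,1)=-1→XX./OOX/OXO
ply 3, X at XXO/O.X/OXO | (1,1)=+1→XXO/OXX/OXO*
ply 4: XXO/OXX/OXO is terminal -1 (O); from X../O.X/OXO depth 8

X winning at [X../O.X/OXO]: True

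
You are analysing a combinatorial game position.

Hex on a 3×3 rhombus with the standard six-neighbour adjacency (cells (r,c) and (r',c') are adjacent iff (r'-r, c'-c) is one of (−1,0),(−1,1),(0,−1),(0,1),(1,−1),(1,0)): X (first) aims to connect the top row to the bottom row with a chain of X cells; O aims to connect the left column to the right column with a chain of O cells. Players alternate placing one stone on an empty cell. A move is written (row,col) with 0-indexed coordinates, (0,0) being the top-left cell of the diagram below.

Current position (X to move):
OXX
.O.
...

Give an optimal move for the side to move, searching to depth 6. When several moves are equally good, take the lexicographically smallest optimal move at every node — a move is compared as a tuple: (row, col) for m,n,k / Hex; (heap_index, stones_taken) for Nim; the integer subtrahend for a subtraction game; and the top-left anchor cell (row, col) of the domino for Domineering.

X's best at [OXX/.O./...]: (1,0)

ply 1, X at OXX/.O./... | (1,0)=+1→OXX/XO./...*; (1,2)=+1→OXX/.OX/...; (2,0)=+1→OXX/.O./X..; (2,1)=-1→OXX/.O./.X.; (2,2)=-1→OXX/.O./..X
ply 2, O at OXX/XO./... | (1,2)=-1→OXX/XOO/...*; (2,0)=-1→OXX/XO./O..; (2,1)=-1→OXX/XO./.O.; (2,2)=-1→OXX/XO./..O
ply 3, X at OXX/XOO/... | (2,0)=+1→OXX/XOO/X..*; (2,1)=-1→OXX/XOO/.X.; (2,2)=-1→OXX/XOO/..X
ply 4: OXX/XOO/X.. is terminal -1 (O); from OXX/.O./... depth 6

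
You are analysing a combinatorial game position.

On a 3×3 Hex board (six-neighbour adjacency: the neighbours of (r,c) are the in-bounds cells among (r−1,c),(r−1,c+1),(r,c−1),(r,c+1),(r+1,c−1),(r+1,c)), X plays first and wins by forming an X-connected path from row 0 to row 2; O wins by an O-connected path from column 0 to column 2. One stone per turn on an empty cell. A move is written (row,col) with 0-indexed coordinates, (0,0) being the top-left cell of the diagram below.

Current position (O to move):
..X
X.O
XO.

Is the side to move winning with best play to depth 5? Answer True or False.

O winning at [..X/X.O/XO.]: False

p1 O@[..X/X.O/XO.]: (0,0)[O.X/X.O/XO.]-1* (0,1)[.OX/X.O/XO.]-1 (1,1)[..X/XOO/XO.]-1 (2,2)[..X/X.O/XOO]-1
p2 X@[O.X/X.O/XO.]: (0,1)[OXX/X.O/XO.]+1* (1,1)[O.X/XXO/XO.]+1 (2,2)[O.X/X.O/XOX]+1
p3 O@[OXX/X.O/XO.] terminal -1; root [..X/X.O/XO.] d5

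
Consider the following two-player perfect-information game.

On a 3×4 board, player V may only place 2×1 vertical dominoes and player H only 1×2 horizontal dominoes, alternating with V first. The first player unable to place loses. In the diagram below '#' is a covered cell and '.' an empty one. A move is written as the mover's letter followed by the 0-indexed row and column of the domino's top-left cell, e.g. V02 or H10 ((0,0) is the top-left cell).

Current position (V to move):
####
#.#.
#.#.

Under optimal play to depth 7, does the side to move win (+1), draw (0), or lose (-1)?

value(####/#.#./#.#., V) = +1

ply 1, V at ####/#.#./#.#. | V11=+1→####/###./###.*; V13=+1→####/#.##/#.##
ply 2: ####/###./###. is terminal -1 (H); from ####/#.#./#.#. depth 7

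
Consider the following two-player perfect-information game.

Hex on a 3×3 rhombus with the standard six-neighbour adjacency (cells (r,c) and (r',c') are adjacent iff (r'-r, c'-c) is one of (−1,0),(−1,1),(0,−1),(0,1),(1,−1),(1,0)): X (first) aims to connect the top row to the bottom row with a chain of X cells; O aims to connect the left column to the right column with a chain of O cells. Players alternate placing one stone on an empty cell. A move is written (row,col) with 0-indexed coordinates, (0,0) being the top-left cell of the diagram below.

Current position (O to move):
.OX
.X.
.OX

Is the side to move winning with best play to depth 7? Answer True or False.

O winning at [.OX/.X./.OX]: False

ply 1, O at .OX/.X./.OX | (0,0)=-1→OOX/.X./.OX*; (1,0)=-1→.OX/OX./.OX; (1,2)=-1→.OX/.XO/.OX; (2,0)=-1→.OX/.X./OOX
ply 2, X at OOX/.X./.OX | (1,0)=+1→OOX/XX./.OX*; (1,2)=+1→OOX/.XX/.OX; (2,0)=+1→OOX/.X./XOX
ply 3, O at OOX/XX./.OX | (1,2)=-1→OOX/XXO/.OX*; (2,0)=-1→OOX/XX./OOX
ply 4, X at OOX/XXO/.OX | (2,0)=+1→OOX/XXO/XOX*
ply 5: OOX/XXO/XOX is terminal -1 (O); from .OX/.X./.OX depth 7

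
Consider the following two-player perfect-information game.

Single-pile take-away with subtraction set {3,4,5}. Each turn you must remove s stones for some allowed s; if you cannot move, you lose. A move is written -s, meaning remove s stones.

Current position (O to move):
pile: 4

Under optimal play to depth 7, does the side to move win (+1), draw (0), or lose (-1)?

ply 1, O at 4 | -3=+1→1*; -4=+1→0
ply 2: 1 is terminal -1 (X); from 4 depth 7

value(4, O) = +1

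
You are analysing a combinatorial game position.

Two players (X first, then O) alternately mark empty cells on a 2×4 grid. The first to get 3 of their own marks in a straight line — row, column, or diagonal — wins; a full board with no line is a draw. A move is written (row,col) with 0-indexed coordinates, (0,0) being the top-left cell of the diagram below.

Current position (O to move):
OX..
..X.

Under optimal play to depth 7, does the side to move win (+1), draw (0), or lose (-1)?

value(OX../..X., O) = 0

p1 O@[OX../..X.]: (0,2)[OXO./..X.]-1 (0,3)[OX.O/..X.]-1 (1,0)[OX../O.X.]+0* (1,1)[OX../.OX.]+0 (1,3)[OX../..XO]+0
p2 X@[OX../O.X.]: (0,2)[OXX./O.X.]+0* (0,3)[OX.X/O.X.]+0 (1,1)[OX../OXX.]+0 (1,3)[OX../O.XX]+0
p3 O@[OXX./O.X.]: (0,3)[OXXO/O.X.]+0* (1,1)[OXX./OOX.]-1 (1,3)[OXX./O.XO]-1
p4 X@[OXXO/O.X.]: (1,1)[OXXO/OXX.]+0* (1,3)[OXXO/O.XX]+0
p5 O@[OXXO/OXX.]: (1,3)[OXXO/OXXO]+0*
p6 X@[OXXO/OXXO] terminal +0; root [OX../..X.] d7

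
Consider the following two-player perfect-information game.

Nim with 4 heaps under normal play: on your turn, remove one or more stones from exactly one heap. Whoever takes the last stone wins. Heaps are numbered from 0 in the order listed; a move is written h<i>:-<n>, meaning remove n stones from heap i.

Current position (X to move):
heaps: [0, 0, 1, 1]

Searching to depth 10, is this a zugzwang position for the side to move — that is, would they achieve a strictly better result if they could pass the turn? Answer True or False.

p1 X@[(0,0,1,1)]: h2:-1[(0,0,0,1)]-1* h3:-1[(0,0,1,0)]-1
p2 O@[(0,0,0,1)]: h3:-1[(0,0,0,0)]+1*
p3 X@[(0,0,0,0)] terminal -1; root [(0,0,1,1)] d10
pass branch (O moves first from the same position):
  | p1 O@[(0,0,1,1)]: h2:-1[(0,0,0,1)]-1* h3:-1[(0,0,1,0)]-1
  | p2 X@[(0,0,0,1)]: h3:-1[(0,0,0,0)]+1*
  | p3 O@[(0,0,0,0)] terminal -1; root [(0,0,1,1)] d10
X moving scores -1; X passing scores +1

zugzwang((0,0,1,1), X) = True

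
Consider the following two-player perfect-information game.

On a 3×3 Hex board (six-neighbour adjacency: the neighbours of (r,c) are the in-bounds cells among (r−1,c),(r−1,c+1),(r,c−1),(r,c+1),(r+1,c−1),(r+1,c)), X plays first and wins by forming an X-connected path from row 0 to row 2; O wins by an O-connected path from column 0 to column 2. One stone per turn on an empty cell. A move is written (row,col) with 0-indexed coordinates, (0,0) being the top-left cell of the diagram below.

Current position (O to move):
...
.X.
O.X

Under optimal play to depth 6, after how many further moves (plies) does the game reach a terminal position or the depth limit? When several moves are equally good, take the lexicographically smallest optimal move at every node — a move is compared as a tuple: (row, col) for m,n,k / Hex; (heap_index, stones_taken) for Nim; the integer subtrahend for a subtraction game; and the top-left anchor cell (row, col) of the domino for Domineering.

ply 1, O at .../.X./O.X | (0,0)=-1→O../.X./O.X*; (0,1)=-1→.O./.X./O.X; (0,2)=-1→..O/.X./O.X; (1,0)=-1→.../OX./O.X; (1,2)=-1→.../.XO/O.X; (2,1)=-1→.../.X./OOX
ply 2, X at O../.X./O.X | (0,1)=+1→OX./.X./O.X*; (0,2)=+1→O.X/.X./O.X; (1,0)=+1→O../XX./O.X; (1,2)=+1→O../.XX/O.X; (2,1)=+1→O../.X./OXX
ply 3, O at OX./.X./O.X | (0,2)=-1→OXO/.X./O.X*; (1,0)=-1→OX./OX./O.X; (1,2)=-1→OX./.XO/O.X; (2,1)=-1→OX./.X./OOX
ply 4, X at OXO/.X./O.X | (1,0)=+1→OXO/XX./O.X*; (1,2)=+1→OXO/.XX/O.X; (2,1)=+1→OXO/.X./OXX
ply 5, O at OXO/XX./O.X | (1,2)=-1→OXO/XXO/O.X*; (2,1)=-1→OXO/XX./OOX
ply 6, X at OXO/XXO/O.X | (2,1)=+1→OXO/XXO/OXX*
ply 7: OXO/XXO/OXX is terminal -1 (O); from .../.X./O.X depth 6

PV length from [.../.X./O.X]: 6 plies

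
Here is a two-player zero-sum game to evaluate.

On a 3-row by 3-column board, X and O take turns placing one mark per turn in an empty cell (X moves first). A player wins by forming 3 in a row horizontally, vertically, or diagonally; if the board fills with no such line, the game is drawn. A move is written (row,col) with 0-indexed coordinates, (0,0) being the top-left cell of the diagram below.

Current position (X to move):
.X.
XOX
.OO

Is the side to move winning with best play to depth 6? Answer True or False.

p1 X@[.X./XOX/.OO]: (0,0)[XX./XOX/.OO]-1* (0,2)[.XX/XOX/.OO]-1 (2,0)[.X./XOX/XOO]-1
p2 O@[XX./XOX/.OO]: (0,2)[XXO/XOX/.OO]-1 (2,0)[XX./XOX/OOO]+1*
p3 X@[XX./XOX/OOO] terminal -1; root [.X./XOX/.OO] d6

X winning at [.X./XOX/.OO]: False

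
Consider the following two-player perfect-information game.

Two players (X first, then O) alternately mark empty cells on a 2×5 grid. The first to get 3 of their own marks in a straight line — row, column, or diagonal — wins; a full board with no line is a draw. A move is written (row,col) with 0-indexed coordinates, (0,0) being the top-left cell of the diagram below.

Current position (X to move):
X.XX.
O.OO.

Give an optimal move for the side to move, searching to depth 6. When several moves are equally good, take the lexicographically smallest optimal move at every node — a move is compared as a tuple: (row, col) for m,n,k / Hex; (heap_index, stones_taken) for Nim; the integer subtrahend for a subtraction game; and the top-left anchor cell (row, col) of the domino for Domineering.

[X.XX./O.OO.] X move#1: (0,1):+1/XXXX./O.OO.*, (0,4):+1/X.XXX/O.OO., (1,1):-1/X.XX./OXOO., (1,4):-1/X.XX./O.OOX
[XXXX./O.OO.] end (terminal -1, O#2); searched X.XX./O.OO. to 6

X's best at [X.XX./O.OO.]: (0,1)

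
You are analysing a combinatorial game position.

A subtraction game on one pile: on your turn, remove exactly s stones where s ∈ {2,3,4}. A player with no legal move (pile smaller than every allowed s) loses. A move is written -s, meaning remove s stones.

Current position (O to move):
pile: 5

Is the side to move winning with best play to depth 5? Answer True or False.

O winning at [5]: True

ply 1, O at 5 | -2=-1→3; -3=-1→2; -4=+1→1*
ply 2: 1 is terminal -1 (X); from 5 depth 5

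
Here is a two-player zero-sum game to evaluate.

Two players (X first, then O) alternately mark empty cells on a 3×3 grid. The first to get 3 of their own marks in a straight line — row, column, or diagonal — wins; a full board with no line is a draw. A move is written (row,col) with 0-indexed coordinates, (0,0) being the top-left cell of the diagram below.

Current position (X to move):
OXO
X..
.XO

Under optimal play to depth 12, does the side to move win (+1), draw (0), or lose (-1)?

ply 1, X at OXO/X../.XO | (1,1)=+1→OXO/XX./.XO*; (1,2)=-1→OXO/X.X/.XO; (2,0)=-1→OXO/X../XXO
ply 2: OXO/XX./.XO is terminal -1 (O); from OXO/X../.XO depth 12

value(OXO/X../.XO, X) = +1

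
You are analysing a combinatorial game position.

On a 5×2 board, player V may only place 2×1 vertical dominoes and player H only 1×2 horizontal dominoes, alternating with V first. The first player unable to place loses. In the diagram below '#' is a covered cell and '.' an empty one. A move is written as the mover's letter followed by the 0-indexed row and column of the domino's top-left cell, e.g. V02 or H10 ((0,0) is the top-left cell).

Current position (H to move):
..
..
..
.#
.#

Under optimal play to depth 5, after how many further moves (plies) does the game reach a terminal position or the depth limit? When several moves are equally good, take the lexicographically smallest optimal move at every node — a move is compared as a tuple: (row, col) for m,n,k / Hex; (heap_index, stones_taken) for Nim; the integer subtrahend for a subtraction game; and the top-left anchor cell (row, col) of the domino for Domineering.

PV length from [../../../.#/.#]: 3 plies

p1 H@[../../../.#/.#]: H00[##/../../.#/.#]-1 H10[../##/../.#/.#]+1* H20[../../##/.#/.#]-1
p2 V@[../##/../.#/.#]: V20[../##/#./##/.#]-1* V30[../##/../##/##]-1
p3 H@[../##/#./##/.#]: H00[##/##/#./##/.#]+1*
p4 V@[##/##/#./##/.#] terminal -1; root [../../../.#/.#] d5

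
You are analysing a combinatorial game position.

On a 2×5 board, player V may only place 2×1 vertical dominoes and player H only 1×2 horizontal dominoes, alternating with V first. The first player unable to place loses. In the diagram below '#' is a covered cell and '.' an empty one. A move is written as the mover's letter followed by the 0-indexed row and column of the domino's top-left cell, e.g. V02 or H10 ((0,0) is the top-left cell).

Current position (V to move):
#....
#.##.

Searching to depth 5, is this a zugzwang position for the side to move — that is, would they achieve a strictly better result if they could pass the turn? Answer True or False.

ply 1, V at #..../#.##. | V01=-1→##.../####.*; V04=-1→#...#/#.###
ply 2, H at ##.../####. | H02=-1→####./####.; H03=+1→##.##/####.*
ply 3: ##.##/####. is terminal -1 (V); from #..../#.##. depth 5
suppose V passes — search the same position with H to move:
pass> ply 1, H at #..../#.##. | H01=-1→###../#.##.*; H02=-1→#.##./#.##.; H03=-1→#..##/#.##.
pass> ply 2, V at ###../#.##. | V04=+1→###.#/#.###*
pass> ply 3: ###.#/#.### is terminal -1 (H); from #..../#.##. depth 5
for V: play -1, pass +1

zugzwang(#..../#.##., V) = True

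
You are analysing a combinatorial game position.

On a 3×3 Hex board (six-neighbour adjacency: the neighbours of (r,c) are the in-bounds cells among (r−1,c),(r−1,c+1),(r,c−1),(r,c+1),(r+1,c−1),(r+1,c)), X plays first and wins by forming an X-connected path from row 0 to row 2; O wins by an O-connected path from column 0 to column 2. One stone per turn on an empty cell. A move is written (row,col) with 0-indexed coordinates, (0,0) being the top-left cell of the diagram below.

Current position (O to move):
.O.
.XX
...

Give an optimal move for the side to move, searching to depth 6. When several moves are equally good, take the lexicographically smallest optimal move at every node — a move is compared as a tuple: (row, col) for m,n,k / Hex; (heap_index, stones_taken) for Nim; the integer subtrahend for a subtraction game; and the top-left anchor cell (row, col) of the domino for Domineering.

O's best at [.O./.XX/...]: (0,2)

ply 1, O at .O./.XX/... | (0,0)=-1→OO./.XX/...; (0,2)=+1→.OO/.XX/...*; (1,0)=-1→.O./OXX/...; (2,0)=-1→.O./.XX/O..; (2,1)=-1→.O./.XX/.O.; (2,2)=-1→.O./.XX/..O
ply 2, X at .OO/.XX/... | (0,0)=-1→XOO/.XX/...*; (1,0)=-1→.OO/XXX/...; (2,0)=-1→.OO/.XX/X..; (2,1)=-1→.OO/.XX/.X.; (2,2)=-1→.OO/.XX/..X
ply 3, O at XOO/.XX/... | (1,0)=+1→XOO/OXX/...*; (2,0)=-1→XOO/.XX/O..; (2,1)=-1→XOO/.XX/.O.; (2,2)=-1→XOO/.XX/..O
ply 4: XOO/OXX/... is terminal -1 (X); from .O./.XX/... depth 6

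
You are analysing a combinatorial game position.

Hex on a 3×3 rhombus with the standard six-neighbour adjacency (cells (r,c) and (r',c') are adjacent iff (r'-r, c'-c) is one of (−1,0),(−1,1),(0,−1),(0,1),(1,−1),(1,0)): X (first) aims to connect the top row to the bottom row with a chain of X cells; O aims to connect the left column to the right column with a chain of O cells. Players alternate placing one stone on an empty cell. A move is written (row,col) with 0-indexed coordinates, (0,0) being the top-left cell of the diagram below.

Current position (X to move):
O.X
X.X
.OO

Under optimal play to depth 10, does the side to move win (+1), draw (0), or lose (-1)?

value(O.X/X.X/.OO, X) = +1

ply 1, X at O.X/X.X/.OO | (0,1)=-1→OXX/X.X/.OO; (1,1)=-1→O.X/XXX/.OO; (2,0)=+1→O.X/X.X/XOO*
ply 2, O at O.X/X.X/XOO | (0,1)=-1→OOX/X.X/XOO*; (1,1)=-1→O.X/XOX/XOO
ply 3, X at OOX/X.X/XOO | (1,1)=+1→OOX/XXX/XOO*
ply 4: OOX/XXX/XOO is terminal -1 (O); from O.X/X.X/.OO depth 10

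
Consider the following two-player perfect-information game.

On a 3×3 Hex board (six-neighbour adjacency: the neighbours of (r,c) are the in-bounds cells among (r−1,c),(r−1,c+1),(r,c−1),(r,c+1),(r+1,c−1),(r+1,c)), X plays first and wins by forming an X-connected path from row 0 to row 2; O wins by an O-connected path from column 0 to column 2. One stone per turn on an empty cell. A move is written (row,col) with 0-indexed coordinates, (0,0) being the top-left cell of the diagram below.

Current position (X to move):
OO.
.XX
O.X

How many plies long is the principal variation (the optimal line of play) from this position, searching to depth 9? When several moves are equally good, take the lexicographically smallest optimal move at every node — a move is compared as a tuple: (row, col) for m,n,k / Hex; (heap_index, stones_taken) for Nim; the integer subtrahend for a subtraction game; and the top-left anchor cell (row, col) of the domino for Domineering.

ply 1, X at OO./.XX/O.X | (0,2)=+1→OOX/.XX/O.X*; (1,0)=-1→OO./XXX/O.X; (2,1)=-1→OO./.XX/OXX
ply 2: OOX/.XX/O.X is terminal -1 (O); from OO./.XX/O.X depth 9

PV length from [OO./.XX/O.X]: 1 ply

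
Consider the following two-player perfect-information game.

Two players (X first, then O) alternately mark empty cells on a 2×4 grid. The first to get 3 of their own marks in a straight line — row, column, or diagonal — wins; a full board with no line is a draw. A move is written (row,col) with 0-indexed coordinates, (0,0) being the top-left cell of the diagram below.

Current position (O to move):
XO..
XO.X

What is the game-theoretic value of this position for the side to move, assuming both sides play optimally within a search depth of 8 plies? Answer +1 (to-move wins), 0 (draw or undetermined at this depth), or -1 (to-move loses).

value(XO../XO.X, O) = 0

p1 O@[XO../XO.X]: (0,2)[XOO./XO.X]+0* (0,3)[XO.O/XO.X]+0 (1,2)[XO../XOOX]+0
p2 X@[XOO./XO.X]: (0,3)[XOOX/XO.X]+0* (1,2)[XOO./XOXX]-1
p3 O@[XOOX/XO.X]: (1,2)[XOOX/XOOX]+0*
p4 X@[XOOX/XOOX] terminal +0; root [XO../XO.X] d8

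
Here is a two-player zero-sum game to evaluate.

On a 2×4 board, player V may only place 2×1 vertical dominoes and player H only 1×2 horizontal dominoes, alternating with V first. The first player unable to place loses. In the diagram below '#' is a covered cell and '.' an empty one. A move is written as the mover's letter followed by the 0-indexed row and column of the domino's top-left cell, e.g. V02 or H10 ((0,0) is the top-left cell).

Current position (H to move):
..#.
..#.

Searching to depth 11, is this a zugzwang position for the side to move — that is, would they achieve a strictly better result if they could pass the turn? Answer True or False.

[..#./..#.] H move#1: H00:+1/###./..#.*, H10:+1/..#./###.
[###./..#.] V move#2: V03:-1/####/..##*
[####/..##] H move#3: H10:+1/####/####*
[####/####] end (terminal -1, V#4); searched ..#./..#. to 11
if H skipped the turn, V would face:
~ [..#./..#.] V move#1: V00:+1/#.#./#.#.*, V01:+1/.##./.##., V03:-1/..##/..##
~ [#.#./#.#.] end (terminal -1, H#2); searched ..#./..#. to 11
compare (H): move=+1 vs pass=-1

zugzwang(..#./..#., H) = False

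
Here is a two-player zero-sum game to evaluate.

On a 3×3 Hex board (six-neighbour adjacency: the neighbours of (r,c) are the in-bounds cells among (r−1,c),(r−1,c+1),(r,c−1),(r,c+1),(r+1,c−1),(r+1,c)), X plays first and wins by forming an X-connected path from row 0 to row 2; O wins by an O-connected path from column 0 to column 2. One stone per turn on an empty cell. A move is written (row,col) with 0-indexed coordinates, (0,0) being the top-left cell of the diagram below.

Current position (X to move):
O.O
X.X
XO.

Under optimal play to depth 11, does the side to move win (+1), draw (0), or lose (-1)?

value(O.O/X.X/XO., X) = +1

[O.O/X.X/XO.] X move#1: (0,1):+1/OXO/X.X/XO.*, (1,1):-1/O.O/XXX/XO., (2,2):-1/O.O/X.X/XOX
[OXO/X.X/XO.] end (terminal -1, O#2); searched O.O/X.X/XO. to 11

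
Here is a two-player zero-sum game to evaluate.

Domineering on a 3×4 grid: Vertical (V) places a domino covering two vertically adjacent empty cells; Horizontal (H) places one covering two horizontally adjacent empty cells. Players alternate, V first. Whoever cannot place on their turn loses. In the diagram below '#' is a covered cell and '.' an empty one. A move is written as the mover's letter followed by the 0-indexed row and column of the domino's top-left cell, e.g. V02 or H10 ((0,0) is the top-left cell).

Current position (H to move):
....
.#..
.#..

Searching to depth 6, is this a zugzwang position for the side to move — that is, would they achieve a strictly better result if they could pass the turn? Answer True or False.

ply 1, H at ..../.#../.#.. | H00=-1→##../.#../.#..; H01=-1→.##./.#../.#..; H02=-1→..##/.#../.#..; H12=+1→..../.###/.#..*; H22=-1→..../.#../.###
ply 2, V at ..../.###/.#.. | V00=-1→#.../####/.#..*; V10=-1→..../####/##..
ply 3, H at #.../####/.#.. | H01=+1→###./####/.#..*; H02=+1→#.##/####/.#..; H22=+1→#.../####/.###
ply 4: ###./####/.#.. is terminal -1 (V); from ..../.#../.#.. depth 6
suppose H passes — search the same position with V to move:
pass> ply 1, V at ..../.#../.#.. | V00=-1→#.../##../.#..; V02=+1→..#./.##./.#..*; V03=+1→...#/.#.#/.#..; V10=-1→..../##../##..; V12=+1→..../.##./.##.; V13=+1→..../.#.#/.#.#
pass> ply 2, H at ..#./.##./.#.. | H00=-1→###./.##./.#..*; H22=-1→..#./.##./.###
pass> ply 3, V at ###./.##./.#.. | V03=+1→####/.###/.#..*; V10=+1→###./###./##..; V13=+1→###./.###/.#.#
pass> ply 4, H at ####/.###/.#.. | H22=-1→####/.###/.###*
pass> ply 5, V at ####/.###/.### | V10=+1→####/####/####*
pass> ply 6: ####/####/#### is terminal -1 (H); from ..../.#../.#.. depth 6
for H: play +1, pass -1

zugzwang(..../.#../.#.., H) = False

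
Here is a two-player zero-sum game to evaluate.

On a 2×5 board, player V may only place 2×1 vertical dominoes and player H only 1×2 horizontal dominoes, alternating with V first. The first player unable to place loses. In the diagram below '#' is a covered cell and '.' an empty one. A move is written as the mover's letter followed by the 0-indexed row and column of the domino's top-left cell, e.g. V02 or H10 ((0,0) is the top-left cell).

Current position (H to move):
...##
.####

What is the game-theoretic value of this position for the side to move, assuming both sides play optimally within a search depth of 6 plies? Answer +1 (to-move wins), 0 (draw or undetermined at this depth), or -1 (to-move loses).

value(...##/.####, H) = +1

ply 1, H at ...##/.#### | H00=+1→##.##/.####*; H01=-1→.####/.####
ply 2: ##.##/.#### is terminal -1 (V); from ...##/.#### depth 6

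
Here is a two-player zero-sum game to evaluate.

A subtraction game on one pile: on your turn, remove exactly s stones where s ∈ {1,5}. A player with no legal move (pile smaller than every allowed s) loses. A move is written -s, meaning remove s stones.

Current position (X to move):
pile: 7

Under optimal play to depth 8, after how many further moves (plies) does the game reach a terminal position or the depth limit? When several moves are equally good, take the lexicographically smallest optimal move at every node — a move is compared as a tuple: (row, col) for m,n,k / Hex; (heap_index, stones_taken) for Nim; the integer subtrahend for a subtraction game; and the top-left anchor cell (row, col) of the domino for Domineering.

p1 X@[7]: -1[6]+1* -5[2]+1
p2 O@[6]: -1[5]-1* -5[1]-1
p3 X@[5]: -1[4]+1* -5[0]+1
p4 O@[4]: -1[3]-1*
p5 X@[3]: -1[2]+1*
p6 O@[2]: -1[1]-1*
p7 X@[1]: -1[0]+1*
p8 O@[0] terminal -1; root [7] d8

PV length from [7]: 7 plies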